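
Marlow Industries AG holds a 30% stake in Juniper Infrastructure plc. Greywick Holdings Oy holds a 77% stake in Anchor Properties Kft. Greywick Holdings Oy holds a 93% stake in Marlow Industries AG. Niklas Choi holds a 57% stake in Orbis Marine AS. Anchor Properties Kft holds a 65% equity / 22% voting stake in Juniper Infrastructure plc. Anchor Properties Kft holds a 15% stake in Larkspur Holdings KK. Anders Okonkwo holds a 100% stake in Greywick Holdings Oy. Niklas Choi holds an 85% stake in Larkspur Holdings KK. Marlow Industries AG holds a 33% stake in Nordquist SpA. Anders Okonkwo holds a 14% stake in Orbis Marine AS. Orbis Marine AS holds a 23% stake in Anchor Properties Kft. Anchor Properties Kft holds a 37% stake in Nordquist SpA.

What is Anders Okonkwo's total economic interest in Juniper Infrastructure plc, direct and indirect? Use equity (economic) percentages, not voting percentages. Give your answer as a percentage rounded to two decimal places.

80.04%

Anders reaches Juniper along 3 paths.
Via Orbis → Anchor: 14% × 23% × 65% = 2.093%.
Via Greywick → Anchor: 100% × 77% × 65% = 50.05%.
Via Greywick → Marlow: 100% × 93% × 30% = 27.9%.
Total: 2.093% + 50.05% + 27.9% = 80.043%.
Rounded: 80.04%.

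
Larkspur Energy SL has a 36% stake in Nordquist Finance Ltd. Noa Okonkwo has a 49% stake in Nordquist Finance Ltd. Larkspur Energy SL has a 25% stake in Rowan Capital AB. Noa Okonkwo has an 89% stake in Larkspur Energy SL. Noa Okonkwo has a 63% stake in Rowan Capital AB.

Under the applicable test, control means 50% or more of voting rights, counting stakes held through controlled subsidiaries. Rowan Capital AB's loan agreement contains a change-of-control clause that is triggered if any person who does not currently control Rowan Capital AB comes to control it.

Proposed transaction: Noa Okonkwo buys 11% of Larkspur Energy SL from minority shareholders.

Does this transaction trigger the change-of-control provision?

No

The purchase changes only Noa's holdings, so Noa is the only person who could newly come to control Rowan.
Noa holds 89% of Larkspur, so Noa controls Larkspur.
Noa and Larkspur together hold 63% + 25% = 88% of Rowan, so Noa controls Rowan.
So Noa already controls Rowan before the transaction.
After the purchase, Noa's direct stake in Larkspur rises to 89% + 11% = 100%.
Noa controlled Rowan already, so this is not a new person acquiring control; every other person's position is unchanged or reduced.
No new person acquires control, so the clause is not triggered.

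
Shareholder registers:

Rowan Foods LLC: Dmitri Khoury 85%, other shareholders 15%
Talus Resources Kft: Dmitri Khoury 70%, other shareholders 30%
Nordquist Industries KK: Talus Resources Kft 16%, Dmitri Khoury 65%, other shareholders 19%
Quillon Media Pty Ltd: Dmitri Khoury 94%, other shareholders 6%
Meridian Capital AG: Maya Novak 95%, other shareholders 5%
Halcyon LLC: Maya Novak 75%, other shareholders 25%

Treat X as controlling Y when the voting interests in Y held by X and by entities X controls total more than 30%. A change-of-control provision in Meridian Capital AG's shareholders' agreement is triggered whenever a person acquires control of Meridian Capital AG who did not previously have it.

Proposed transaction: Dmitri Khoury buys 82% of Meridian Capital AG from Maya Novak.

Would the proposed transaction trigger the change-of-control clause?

Yes

The purchase adds only to Dmitri's holdings (Maya's stake shrinks), so Dmitri is the only person who could newly come to control Meridian.
Dmitri holds 85% of Rowan, so Dmitri controls Rowan.
Dmitri holds 70% of Talus, so Dmitri controls Talus.
Talus and Dmitri together hold 16% + 65% = 81% of Nordquist, so Dmitri controls Nordquist.
Dmitri holds 94% of Quillon, so Dmitri controls Quillon.
Neither Dmitri nor any entity Dmitri controls holds any voting interest in Meridian.
So before the transaction, Dmitri does not control Meridian.
After the purchase, Dmitri holds 82% of Meridian directly, and Maya's stake falls to 13%.
Dmitri holds 82% of Meridian, so Dmitri controls Meridian.
Dmitri did not control Meridian before and does after, so the clause is triggered.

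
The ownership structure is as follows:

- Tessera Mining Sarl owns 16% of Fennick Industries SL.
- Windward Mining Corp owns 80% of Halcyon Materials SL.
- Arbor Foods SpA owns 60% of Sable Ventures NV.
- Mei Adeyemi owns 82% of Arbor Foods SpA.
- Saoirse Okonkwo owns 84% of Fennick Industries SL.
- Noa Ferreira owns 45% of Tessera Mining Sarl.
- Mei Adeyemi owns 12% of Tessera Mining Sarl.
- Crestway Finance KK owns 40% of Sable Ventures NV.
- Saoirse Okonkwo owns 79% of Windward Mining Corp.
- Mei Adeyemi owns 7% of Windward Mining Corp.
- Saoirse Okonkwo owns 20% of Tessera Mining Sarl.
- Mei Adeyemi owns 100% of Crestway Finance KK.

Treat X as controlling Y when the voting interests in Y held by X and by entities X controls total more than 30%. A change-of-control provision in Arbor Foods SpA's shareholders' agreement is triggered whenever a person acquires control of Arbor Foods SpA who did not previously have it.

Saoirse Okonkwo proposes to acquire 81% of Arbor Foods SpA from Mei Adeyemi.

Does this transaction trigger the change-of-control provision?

Yes

The purchase adds only to Saoirse's holdings (Mei's stake shrinks), so Saoirse is the only person who could newly come to control Arbor.
Saoirse holds 79% of Windward, so Saoirse controls Windward.
Windward holds 80% of Halcyon, so Saoirse controls Halcyon.
Saoirse holds 84% of Fennick, so Saoirse controls Fennick.
Neither Saoirse nor any entity Saoirse controls holds any voting interest in Arbor.
So before the transaction, Saoirse does not control Arbor.
After the purchase, Saoirse holds 81% of Arbor directly, and Mei's stake falls to 1%.
Saoirse holds 81% of Arbor, so Saoirse controls Arbor.
Saoirse did not control Arbor before and does after, so the clause is triggered.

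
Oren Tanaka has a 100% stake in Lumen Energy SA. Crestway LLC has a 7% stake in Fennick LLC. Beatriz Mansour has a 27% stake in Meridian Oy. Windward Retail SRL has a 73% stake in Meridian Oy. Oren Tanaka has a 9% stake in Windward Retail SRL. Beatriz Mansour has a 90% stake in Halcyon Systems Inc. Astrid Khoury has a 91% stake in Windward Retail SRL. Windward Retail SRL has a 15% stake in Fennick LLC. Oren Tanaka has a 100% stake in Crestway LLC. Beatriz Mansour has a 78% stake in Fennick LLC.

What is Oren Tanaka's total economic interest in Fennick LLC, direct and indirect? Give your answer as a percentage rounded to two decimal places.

8.35%

Oren reaches Fennick along 2 paths.
Via Windward: 9% × 15% = 1.35%.
Via Crestway: 100% × 7% = 7%.
Total: 1.35% + 7% = 8.35%.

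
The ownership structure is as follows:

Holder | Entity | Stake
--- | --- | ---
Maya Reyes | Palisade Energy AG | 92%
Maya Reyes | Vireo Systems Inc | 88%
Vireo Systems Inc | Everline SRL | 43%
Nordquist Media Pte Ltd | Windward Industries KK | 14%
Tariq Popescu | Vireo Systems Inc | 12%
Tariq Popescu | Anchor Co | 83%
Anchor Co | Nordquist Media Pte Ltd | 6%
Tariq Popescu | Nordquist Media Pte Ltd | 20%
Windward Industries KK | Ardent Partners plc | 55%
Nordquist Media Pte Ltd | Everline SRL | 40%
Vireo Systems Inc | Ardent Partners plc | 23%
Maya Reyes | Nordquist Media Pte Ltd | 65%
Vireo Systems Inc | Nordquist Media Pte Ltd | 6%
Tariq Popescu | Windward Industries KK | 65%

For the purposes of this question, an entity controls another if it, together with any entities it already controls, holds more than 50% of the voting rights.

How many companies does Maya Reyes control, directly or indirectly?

4

Maya holds 88% of Vireo, so Maya controls Vireo.
Maya and Vireo together hold 65% + 6% = 71% of Nordquist, so Maya controls Nordquist.
Nordquist and Vireo together hold 40% + 43% = 83% of Everline, so Maya controls Everline.
Maya holds 92% of Palisade, so Maya controls Palisade.
No other company's threshold is met.
Maya controls 4 companies.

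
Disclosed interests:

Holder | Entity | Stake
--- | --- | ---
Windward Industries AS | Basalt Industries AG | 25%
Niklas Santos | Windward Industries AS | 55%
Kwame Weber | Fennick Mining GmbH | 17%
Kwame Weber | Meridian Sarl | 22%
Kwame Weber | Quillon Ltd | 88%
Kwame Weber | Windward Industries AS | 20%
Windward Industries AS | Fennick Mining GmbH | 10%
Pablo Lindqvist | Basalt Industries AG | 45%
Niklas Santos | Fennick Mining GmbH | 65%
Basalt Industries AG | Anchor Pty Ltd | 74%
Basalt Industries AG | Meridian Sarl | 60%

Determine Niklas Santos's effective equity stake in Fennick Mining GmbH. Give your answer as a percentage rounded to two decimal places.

70.50%

Niklas reaches Fennick along 2 paths.
Direct stake: 65% = 65%.
Via Windward: 55% × 10% = 5.5%.
Total: 65% + 5.5% = 70.5%.
Rounded: 70.50%.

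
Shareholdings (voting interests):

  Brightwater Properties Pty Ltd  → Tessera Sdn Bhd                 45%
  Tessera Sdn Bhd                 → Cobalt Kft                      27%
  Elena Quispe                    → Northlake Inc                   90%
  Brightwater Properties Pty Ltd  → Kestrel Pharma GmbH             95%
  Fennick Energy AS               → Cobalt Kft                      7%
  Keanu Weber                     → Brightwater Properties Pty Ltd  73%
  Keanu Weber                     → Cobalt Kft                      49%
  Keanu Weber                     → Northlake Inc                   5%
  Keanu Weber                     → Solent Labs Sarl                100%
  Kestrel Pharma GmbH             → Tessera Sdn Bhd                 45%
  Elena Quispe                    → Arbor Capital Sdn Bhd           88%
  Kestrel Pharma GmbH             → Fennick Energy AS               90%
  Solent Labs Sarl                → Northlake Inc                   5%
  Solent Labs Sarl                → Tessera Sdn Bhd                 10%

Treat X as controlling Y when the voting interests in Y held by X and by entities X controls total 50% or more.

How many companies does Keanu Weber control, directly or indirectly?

Keanu holds 100% of Solent, so Keanu controls Solent.
Keanu holds 73% of Brightwater, so Keanu controls Brightwater.
Brightwater holds 95% of Kestrel, so Keanu controls Kestrel.
Brightwater and Solent and Kestrel together hold 45% + 10% + 45% = 100% of Tessera, so Keanu controls Tessera.
Kestrel holds 90% of Fennick, so Keanu controls Fennick.
Tessera and Keanu and Fennick together hold 27% + 49% + 7% = 83% of Cobalt, so Keanu controls Cobalt.
No other company's threshold is met.
Keanu controls 6 companies.

6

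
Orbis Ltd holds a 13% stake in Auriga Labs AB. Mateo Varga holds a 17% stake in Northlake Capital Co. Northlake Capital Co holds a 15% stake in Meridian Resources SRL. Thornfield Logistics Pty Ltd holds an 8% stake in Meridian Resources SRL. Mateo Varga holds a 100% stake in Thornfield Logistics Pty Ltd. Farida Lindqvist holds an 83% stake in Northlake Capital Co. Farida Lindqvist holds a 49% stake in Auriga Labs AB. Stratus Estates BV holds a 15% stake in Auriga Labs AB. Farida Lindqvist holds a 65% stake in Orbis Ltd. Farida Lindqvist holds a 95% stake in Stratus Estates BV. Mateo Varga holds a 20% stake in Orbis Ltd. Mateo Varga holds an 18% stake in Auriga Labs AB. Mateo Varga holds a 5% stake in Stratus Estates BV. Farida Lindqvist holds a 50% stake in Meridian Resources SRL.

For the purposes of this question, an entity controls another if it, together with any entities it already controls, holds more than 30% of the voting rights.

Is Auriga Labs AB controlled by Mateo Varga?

Mateo holds 100% of Thornfield, so Mateo controls Thornfield.
In Auriga, Mateo's side holds only 18%, not > 30%.
So Mateo does not control Auriga.

No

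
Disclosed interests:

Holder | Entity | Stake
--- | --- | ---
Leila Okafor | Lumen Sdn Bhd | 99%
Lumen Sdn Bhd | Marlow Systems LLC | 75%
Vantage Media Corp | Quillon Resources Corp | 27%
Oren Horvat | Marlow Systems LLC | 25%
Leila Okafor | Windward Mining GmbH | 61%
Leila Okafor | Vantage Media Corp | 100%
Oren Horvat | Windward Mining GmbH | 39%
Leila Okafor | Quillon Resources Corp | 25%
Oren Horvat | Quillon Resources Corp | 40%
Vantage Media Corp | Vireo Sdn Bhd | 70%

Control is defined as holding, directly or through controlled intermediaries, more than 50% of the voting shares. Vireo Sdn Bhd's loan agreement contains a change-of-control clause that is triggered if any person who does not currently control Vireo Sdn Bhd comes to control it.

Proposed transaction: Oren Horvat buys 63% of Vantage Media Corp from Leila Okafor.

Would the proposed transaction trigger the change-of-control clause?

Yes

The purchase adds only to Oren's holdings (Leila's stake shrinks), so Oren is the only person who could newly come to control Vireo.
Oren's largest direct stake is 40% in Quillon, which does not meet the threshold, so Oren controls no company.
Neither Oren nor any entity Oren controls holds any voting interest in Vireo.
So before the transaction, Oren does not control Vireo.
After the purchase, Oren holds 63% of Vantage directly, and Leila's stake falls to 37%.
Oren holds 63% of Vantage, so Oren controls Vantage.
Vantage holds 70% of Vireo, so Oren controls Vireo.
Oren did not control Vireo before and does after, so the clause is triggered.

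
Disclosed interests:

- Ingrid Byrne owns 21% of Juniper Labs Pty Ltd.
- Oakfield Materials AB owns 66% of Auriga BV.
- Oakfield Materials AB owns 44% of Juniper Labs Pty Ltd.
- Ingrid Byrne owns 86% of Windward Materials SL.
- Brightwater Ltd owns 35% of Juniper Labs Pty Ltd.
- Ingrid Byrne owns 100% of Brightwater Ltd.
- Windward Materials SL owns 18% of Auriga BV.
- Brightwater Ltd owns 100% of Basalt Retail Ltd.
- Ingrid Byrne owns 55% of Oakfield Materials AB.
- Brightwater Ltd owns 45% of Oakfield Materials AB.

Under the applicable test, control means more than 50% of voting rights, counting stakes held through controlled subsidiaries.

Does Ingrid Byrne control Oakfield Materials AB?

Ingrid holds 100% of Brightwater, so Ingrid controls Brightwater.
Brightwater and Ingrid together hold 45% + 55% = 100% of Oakfield, so Ingrid controls Oakfield.

Yes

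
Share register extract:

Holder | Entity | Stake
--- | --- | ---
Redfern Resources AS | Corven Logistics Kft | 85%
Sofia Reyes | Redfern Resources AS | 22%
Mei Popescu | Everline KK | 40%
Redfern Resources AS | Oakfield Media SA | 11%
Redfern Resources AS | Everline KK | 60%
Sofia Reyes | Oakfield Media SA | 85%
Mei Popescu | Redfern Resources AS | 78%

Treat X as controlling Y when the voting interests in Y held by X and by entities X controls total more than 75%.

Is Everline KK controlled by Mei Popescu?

Mei holds 78% of Redfern, so Mei controls Redfern.
Redfern and Mei together hold 60% + 40% = 100% of Everline, so Mei controls Everline.

Yes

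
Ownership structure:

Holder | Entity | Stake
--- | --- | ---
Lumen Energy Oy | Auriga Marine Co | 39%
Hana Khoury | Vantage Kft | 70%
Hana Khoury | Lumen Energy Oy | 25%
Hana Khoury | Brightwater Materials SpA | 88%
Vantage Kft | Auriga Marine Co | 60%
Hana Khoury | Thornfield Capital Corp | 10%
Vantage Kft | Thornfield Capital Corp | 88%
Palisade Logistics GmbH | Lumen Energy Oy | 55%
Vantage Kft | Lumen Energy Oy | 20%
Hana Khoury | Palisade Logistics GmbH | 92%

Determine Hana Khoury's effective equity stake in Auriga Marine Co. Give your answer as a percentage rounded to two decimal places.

Hana reaches Auriga along 4 paths.
Via Vantage → Lumen: 70% × 20% × 39% = 5.46%.
Via Lumen: 25% × 39% = 9.75%.
Via Palisade → Lumen: 92% × 55% × 39% = 19.734%.
Via Vantage: 70% × 60% = 42%.
Total: 5.46% + 9.75% + 19.734% + 42% = 76.944%.
Rounded: 76.94%.

76.94%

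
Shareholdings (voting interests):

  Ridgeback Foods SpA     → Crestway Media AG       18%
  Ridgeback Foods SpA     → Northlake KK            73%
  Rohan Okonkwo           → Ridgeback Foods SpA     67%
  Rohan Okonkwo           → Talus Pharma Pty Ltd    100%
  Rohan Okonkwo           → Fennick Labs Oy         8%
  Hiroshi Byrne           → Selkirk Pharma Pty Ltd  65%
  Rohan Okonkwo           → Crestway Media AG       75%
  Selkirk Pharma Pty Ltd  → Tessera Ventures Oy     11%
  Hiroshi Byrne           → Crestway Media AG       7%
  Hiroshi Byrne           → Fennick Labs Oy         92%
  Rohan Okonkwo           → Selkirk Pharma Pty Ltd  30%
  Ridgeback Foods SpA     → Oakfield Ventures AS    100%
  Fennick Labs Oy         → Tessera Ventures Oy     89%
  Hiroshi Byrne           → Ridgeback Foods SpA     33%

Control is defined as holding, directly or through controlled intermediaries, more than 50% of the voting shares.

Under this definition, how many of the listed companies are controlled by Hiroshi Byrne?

3

Hiroshi holds 65% of Selkirk, so Hiroshi controls Selkirk.
Hiroshi holds 92% of Fennick, so Hiroshi controls Fennick.
Selkirk and Fennick together hold 11% + 89% = 100% of Tessera, so Hiroshi controls Tessera.
No other company's threshold is met.
Hiroshi controls 3 companies.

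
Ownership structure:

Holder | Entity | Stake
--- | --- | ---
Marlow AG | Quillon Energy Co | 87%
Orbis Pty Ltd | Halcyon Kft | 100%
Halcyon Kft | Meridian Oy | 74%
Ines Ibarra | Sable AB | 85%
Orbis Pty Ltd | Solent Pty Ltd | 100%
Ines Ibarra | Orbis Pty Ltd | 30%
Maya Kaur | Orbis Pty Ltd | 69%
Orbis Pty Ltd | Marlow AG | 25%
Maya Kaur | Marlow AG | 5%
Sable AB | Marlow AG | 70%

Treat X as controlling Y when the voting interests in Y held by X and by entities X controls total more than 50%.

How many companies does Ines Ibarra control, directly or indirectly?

Ines holds 85% of Sable, so Ines controls Sable.
Sable holds 70% of Marlow, so Ines controls Marlow.
Marlow holds 87% of Quillon, so Ines controls Quillon.
No other company's threshold is met.
Ines controls 3 companies.

3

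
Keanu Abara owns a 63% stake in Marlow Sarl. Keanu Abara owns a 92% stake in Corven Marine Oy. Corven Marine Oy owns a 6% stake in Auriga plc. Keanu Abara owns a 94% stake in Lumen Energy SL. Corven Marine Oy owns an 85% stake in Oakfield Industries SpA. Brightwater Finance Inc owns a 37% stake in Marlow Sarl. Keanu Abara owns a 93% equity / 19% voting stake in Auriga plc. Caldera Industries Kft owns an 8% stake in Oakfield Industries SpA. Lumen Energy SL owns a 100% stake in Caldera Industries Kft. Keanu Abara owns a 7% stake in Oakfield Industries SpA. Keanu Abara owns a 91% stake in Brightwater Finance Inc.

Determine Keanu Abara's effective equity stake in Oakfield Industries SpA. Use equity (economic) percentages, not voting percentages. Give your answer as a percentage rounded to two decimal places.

Keanu reaches Oakfield along 3 paths.
Direct stake: 7% = 7%.
Via Lumen → Caldera: 94% × 100% × 8% = 7.52%.
Via Corven: 92% × 85% = 78.2%.
Total: 7% + 7.52% + 78.2% = 92.72%.

92.72%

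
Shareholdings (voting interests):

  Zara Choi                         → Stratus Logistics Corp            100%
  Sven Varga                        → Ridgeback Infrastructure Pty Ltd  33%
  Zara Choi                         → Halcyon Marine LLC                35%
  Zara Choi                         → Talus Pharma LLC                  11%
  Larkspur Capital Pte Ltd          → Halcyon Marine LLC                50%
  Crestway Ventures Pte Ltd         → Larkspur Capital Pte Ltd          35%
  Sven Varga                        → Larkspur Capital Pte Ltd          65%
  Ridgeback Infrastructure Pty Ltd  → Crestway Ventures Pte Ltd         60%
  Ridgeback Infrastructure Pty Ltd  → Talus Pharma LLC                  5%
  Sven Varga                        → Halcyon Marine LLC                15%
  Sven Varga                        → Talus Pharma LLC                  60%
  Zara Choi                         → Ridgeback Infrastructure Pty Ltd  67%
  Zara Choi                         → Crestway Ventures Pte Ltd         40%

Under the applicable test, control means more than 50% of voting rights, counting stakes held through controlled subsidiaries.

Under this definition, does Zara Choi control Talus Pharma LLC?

Zara holds 67% of Ridgeback, so Zara controls Ridgeback.
Zara and Ridgeback together hold 40% + 60% = 100% of Crestway, so Zara controls Crestway.
Zara holds 100% of Stratus, so Zara controls Stratus.
In Talus, Zara's side holds only 11% + 5% = 16%, not > 50%.
So Zara does not control Talus.

No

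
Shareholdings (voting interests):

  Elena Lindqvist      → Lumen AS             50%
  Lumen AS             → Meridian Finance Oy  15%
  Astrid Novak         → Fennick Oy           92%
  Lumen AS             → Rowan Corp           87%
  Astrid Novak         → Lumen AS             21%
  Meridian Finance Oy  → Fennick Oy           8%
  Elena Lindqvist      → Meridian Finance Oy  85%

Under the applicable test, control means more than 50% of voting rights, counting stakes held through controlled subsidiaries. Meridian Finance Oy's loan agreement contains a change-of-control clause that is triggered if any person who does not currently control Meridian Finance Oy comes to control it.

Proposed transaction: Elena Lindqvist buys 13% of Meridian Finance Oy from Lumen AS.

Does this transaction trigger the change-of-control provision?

The purchase adds only to Elena's holdings (Lumen's stake shrinks), so Elena is the only person who could newly come to control Meridian.
Elena holds 85% of Meridian, so Elena controls Meridian.
So Elena already controls Meridian before the transaction.
After the purchase, Elena's direct stake in Meridian rises to 85% + 13% = 98%, and Lumen's stake falls to 2%.
Elena controlled Meridian already, so this is not a new person acquiring control; every other person's position is unchanged or reduced.
No new person acquires control, so the clause is not triggered.

No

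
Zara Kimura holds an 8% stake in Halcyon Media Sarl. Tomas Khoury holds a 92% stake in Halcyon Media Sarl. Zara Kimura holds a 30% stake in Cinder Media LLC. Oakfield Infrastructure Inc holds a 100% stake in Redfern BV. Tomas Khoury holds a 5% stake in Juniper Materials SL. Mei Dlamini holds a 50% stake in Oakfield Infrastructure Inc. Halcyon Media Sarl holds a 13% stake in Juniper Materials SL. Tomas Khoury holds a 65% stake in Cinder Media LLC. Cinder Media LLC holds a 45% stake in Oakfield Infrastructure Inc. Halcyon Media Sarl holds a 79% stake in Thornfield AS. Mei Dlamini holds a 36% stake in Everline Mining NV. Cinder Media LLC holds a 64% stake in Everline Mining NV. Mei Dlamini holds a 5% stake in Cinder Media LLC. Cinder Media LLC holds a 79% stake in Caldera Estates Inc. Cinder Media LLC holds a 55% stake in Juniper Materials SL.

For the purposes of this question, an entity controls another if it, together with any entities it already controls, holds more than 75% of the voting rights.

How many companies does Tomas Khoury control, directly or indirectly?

2

Tomas holds 92% of Halcyon, so Tomas controls Halcyon.
Halcyon holds 79% of Thornfield, so Tomas controls Thornfield.
No other company's threshold is met.
Tomas controls 2 companies.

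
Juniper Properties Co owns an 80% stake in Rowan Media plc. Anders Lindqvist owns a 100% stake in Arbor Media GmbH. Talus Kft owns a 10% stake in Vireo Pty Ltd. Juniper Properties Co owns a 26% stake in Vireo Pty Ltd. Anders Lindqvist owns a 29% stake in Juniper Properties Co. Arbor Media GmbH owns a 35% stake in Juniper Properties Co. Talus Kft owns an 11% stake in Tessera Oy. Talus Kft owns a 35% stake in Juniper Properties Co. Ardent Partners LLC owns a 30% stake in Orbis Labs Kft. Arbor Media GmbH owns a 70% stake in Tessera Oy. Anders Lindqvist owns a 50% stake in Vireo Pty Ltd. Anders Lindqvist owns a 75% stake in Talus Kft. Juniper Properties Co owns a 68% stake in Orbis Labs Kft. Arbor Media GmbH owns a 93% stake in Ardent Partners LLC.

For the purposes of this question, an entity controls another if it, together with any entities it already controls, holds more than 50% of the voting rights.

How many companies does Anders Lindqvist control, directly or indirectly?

8

Anders holds 75% of Talus, so Anders controls Talus.
Anders holds 100% of Arbor, so Anders controls Arbor.
Talus and Anders and Arbor together hold 35% + 29% + 35% = 99% of Juniper, so Anders controls Juniper.
Arbor holds 93% of Ardent, so Anders controls Ardent.
Anders and Talus and Juniper together hold 50% + 10% + 26% = 86% of Vireo, so Anders controls Vireo.
Juniper holds 80% of Rowan, so Anders controls Rowan.
Talus and Arbor together hold 11% + 70% = 81% of Tessera, so Anders controls Tessera.
Juniper and Ardent together hold 68% + 30% = 98% of Orbis, so Anders controls Orbis.
Anders controls 8 companies.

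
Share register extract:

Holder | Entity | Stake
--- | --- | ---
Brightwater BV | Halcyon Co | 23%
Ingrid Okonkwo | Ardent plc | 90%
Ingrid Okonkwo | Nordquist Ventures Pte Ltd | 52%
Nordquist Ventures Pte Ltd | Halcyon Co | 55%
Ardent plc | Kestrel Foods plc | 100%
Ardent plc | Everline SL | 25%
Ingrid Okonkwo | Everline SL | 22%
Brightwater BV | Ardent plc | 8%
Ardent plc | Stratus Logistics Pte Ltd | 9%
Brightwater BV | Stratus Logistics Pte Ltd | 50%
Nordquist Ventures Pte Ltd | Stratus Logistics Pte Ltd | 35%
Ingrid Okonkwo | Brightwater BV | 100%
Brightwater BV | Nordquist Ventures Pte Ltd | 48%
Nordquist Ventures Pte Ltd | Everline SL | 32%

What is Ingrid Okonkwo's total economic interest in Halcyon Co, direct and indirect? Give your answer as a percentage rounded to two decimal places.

Ingrid reaches Halcyon along 3 paths.
Via Brightwater → Nordquist: 100% × 48% × 55% = 26.4%.
Via Nordquist: 52% × 55% = 28.6%.
Via Brightwater: 100% × 23% = 23%.
Total: 26.4% + 28.6% + 23% = 78%.
Rounded: 78.00%.

78.00%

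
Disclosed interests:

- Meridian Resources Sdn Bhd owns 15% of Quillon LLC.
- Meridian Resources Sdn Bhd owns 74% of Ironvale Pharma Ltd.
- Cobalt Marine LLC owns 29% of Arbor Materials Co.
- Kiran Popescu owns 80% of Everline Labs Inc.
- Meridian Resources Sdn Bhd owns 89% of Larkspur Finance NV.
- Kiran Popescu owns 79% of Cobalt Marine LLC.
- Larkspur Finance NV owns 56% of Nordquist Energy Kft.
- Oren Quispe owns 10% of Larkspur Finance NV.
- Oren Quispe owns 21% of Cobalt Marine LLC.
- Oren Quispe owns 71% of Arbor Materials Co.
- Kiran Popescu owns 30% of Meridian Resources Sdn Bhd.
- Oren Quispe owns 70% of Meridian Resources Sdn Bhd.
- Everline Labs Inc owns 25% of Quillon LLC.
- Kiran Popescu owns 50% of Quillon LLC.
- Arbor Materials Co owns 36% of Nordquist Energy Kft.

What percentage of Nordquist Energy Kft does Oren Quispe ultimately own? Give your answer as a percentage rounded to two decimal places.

68.24%

Oren reaches Nordquist along 4 paths.
Via Arbor: 71% × 36% = 25.56%.
Via Cobalt → Arbor: 21% × 29% × 36% = 2.1924%.
Via Larkspur: 10% × 56% = 5.6%.
Via Meridian → Larkspur: 70% × 89% × 56% = 34.888%.
Total: 25.56% + 2.1924% + 5.6% + 34.888% = 68.2404%.
Rounded: 68.24%.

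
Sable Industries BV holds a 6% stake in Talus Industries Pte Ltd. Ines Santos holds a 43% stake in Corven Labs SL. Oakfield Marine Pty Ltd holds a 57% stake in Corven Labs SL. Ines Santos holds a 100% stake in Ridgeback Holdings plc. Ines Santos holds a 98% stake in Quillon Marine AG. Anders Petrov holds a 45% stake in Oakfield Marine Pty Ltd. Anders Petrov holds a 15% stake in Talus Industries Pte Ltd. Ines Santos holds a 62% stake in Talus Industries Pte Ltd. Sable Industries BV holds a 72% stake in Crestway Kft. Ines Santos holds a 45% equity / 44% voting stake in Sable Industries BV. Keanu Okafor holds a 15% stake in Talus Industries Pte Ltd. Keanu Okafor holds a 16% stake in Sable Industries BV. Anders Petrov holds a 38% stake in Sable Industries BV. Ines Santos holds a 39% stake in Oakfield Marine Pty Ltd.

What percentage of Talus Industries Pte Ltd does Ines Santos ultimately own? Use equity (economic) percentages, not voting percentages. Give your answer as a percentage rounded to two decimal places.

Ines reaches Talus along 2 paths.
Direct stake: 62% = 62%.
Via Sable: 45% × 6% = 2.7%.
Total: 62% + 2.7% = 64.7%.
Rounded: 64.70%.

64.70%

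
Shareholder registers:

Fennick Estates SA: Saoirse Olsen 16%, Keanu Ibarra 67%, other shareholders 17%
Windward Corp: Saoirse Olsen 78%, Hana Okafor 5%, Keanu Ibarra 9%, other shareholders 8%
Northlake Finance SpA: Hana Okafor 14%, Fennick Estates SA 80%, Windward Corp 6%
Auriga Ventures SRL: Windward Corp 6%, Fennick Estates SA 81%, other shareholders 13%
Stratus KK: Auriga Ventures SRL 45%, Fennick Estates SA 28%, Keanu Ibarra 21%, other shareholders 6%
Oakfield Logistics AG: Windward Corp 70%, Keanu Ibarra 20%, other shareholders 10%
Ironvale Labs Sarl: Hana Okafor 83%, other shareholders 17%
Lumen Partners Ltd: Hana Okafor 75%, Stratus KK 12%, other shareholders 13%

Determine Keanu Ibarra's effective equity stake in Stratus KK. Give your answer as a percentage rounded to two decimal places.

64.42%

Keanu reaches Stratus along 4 paths.
Via Windward → Auriga: 9% × 6% × 45% = 0.243%.
Via Fennick → Auriga: 67% × 81% × 45% = 24.4215%.
Via Fennick: 67% × 28% = 18.76%.
Direct stake: 21% = 21%.
Total: 0.243% + 24.4215% + 18.76% + 21% = 64.4245%.
Rounded: 64.42%.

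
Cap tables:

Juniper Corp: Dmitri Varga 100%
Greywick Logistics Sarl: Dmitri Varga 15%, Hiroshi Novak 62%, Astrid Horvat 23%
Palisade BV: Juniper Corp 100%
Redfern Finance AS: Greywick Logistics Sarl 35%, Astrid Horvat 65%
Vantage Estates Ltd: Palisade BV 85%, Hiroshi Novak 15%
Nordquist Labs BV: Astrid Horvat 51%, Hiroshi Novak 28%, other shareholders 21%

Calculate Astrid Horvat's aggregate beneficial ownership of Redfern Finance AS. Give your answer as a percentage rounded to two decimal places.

Astrid reaches Redfern along 2 paths.
Via Greywick: 23% × 35% = 8.05%.
Direct stake: 65% = 65%.
Total: 8.05% + 65% = 73.05%.

73.05%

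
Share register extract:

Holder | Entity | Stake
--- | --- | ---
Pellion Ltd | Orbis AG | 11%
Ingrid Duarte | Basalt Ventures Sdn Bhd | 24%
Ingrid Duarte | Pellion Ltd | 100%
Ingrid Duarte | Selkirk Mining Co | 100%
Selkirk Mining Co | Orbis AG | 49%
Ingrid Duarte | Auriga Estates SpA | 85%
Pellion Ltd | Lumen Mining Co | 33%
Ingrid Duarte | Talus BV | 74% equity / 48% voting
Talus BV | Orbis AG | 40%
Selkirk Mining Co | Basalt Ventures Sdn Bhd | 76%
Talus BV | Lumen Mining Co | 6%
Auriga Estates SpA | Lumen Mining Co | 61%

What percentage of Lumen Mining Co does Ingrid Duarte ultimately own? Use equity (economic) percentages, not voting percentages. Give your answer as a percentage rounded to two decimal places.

Ingrid reaches Lumen along 3 paths.
Via Pellion: 100% × 33% = 33%.
Via Talus: 74% × 6% = 4.44%.
Via Auriga: 85% × 61% = 51.85%.
Total: 33% + 4.44% + 51.85% = 89.29%.

89.29%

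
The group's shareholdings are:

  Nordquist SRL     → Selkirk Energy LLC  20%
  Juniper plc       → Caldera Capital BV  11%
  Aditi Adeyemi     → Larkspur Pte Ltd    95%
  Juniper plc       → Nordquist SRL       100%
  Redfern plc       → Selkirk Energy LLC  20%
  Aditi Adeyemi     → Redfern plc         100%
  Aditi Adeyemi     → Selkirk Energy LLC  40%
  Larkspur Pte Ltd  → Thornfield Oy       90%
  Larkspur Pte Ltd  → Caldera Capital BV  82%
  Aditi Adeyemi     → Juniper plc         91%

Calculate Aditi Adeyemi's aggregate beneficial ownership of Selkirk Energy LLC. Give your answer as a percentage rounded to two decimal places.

Aditi reaches Selkirk along 3 paths.
Via Redfern: 100% × 20% = 20%.
Direct stake: 40% = 40%.
Via Juniper → Nordquist: 91% × 100% × 20% = 18.2%.
Total: 20% + 40% + 18.2% = 78.2%.
Rounded: 78.20%.

78.20%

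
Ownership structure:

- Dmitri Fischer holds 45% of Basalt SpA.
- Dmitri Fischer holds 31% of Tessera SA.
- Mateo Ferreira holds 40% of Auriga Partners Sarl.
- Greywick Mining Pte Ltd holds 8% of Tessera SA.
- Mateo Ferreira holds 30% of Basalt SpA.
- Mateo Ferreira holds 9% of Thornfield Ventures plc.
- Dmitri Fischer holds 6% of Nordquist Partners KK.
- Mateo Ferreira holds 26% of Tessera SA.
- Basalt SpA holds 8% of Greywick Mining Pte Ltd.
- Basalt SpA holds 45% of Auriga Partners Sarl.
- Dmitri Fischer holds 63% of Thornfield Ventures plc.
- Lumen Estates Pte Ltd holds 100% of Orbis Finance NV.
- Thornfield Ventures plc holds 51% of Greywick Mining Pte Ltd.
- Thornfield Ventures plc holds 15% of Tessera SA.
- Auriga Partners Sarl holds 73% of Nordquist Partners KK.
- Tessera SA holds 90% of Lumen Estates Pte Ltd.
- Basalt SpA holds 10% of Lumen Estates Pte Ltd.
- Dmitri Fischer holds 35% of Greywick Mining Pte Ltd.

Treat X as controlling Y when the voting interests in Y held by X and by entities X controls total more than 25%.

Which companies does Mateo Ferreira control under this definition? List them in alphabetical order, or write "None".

Auriga Partners Sarl, Basalt SpA, Lumen Estates Pte Ltd, Nordquist Partners KK, Orbis Finance NV, Tessera SA

Mateo holds 30% of Basalt, so Mateo controls Basalt.
Mateo holds 26% of Tessera, so Mateo controls Tessera.
Basalt and Mateo together hold 45% + 40% = 85% of Auriga, so Mateo controls Auriga.
Basalt and Tessera together hold 10% + 90% = 100% of Lumen, so Mateo controls Lumen.
Lumen holds 100% of Orbis, so Mateo controls Orbis.
Auriga holds 73% of Nordquist, so Mateo controls Nordquist.
No other company's threshold is met.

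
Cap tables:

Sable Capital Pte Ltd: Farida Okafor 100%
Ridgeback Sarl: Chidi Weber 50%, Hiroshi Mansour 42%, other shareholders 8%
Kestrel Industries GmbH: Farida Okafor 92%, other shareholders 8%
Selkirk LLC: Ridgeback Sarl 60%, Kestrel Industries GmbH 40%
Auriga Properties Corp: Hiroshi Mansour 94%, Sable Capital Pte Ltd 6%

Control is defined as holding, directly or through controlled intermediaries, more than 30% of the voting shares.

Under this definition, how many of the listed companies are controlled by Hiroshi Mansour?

3

Hiroshi holds 42% of Ridgeback, so Hiroshi controls Ridgeback.
Ridgeback holds 60% of Selkirk, so Hiroshi controls Selkirk.
Hiroshi holds 94% of Auriga, so Hiroshi controls Auriga.
No other company's threshold is met.
Hiroshi controls 3 companies.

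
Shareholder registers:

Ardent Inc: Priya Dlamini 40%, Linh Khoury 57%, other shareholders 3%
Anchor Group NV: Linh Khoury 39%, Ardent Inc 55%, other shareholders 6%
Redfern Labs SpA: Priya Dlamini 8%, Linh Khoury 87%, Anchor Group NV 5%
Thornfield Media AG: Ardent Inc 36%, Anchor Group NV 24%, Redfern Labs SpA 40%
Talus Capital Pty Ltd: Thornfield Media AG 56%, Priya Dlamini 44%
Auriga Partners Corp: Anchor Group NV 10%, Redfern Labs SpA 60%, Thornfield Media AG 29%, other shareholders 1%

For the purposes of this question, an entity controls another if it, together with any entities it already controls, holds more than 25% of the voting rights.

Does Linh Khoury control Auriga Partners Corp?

Linh holds 57% of Ardent, so Linh controls Ardent.
Linh and Ardent together hold 39% + 55% = 94% of Anchor, so Linh controls Anchor.
Linh and Anchor together hold 87% + 5% = 92% of Redfern, so Linh controls Redfern.
Ardent and Anchor and Redfern together hold 36% + 24% + 40% = 100% of Thornfield, so Linh controls Thornfield.
Anchor and Redfern and Thornfield together hold 10% + 60% + 29% = 99% of Auriga, so Linh controls Auriga.

Yes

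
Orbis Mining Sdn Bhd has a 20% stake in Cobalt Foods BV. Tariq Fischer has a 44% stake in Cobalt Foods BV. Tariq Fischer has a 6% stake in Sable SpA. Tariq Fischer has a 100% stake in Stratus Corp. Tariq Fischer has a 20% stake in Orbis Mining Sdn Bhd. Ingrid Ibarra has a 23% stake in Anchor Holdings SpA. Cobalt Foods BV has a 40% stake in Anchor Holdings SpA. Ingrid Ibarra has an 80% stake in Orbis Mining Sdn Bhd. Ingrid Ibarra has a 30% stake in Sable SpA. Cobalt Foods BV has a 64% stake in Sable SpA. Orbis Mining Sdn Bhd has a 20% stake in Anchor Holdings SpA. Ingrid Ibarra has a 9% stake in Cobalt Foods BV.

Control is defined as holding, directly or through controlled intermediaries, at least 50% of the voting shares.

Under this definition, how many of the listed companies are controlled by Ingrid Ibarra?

Ingrid holds 80% of Orbis, so Ingrid controls Orbis.
No other company's threshold is met.
Ingrid controls 1 company.

1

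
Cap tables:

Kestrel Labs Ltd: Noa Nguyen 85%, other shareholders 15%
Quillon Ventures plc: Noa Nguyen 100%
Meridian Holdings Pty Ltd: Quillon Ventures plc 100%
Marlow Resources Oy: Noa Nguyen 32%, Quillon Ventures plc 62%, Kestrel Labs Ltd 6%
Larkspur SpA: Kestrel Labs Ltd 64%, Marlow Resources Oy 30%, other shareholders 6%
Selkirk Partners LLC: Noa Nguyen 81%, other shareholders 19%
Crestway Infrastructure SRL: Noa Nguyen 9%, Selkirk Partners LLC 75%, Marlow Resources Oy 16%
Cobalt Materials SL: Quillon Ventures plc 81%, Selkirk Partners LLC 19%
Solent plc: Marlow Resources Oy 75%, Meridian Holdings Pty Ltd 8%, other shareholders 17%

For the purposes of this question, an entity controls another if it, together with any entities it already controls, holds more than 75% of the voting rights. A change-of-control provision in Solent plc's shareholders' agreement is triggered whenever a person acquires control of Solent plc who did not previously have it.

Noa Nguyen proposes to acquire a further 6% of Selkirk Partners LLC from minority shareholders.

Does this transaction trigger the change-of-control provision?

No

The purchase changes only Noa's holdings, so Noa is the only person who could newly come to control Solent.
Noa holds 100% of Quillon, so Noa controls Quillon.
Noa holds 85% of Kestrel, so Noa controls Kestrel.
Noa and Quillon and Kestrel together hold 32% + 62% + 6% = 100% of Marlow, so Noa controls Marlow.
Quillon holds 100% of Meridian, so Noa controls Meridian.
Marlow and Meridian together hold 75% + 8% = 83% of Solent, so Noa controls Solent.
So Noa already controls Solent before the transaction.
After the purchase, Noa's direct stake in Selkirk rises to 81% + 6% = 87%.
Noa controlled Solent already, so this is not a new person acquiring control; every other person's position is unchanged or reduced.
No new person acquires control, so the clause is not triggered.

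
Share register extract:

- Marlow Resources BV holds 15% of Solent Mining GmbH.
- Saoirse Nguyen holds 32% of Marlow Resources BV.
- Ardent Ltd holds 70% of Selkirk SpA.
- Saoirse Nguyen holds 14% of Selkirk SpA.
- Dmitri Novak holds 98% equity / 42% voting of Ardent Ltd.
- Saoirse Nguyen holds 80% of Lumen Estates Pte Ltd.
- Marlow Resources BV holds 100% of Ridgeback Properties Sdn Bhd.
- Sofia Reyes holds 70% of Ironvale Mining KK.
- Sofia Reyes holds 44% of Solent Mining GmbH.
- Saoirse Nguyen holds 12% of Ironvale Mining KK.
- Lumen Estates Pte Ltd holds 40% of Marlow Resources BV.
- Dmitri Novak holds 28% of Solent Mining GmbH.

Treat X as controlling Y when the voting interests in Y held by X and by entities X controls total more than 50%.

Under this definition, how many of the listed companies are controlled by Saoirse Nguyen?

3

Saoirse holds 80% of Lumen, so Saoirse controls Lumen.
Saoirse and Lumen together hold 32% + 40% = 72% of Marlow, so Saoirse controls Marlow.
Marlow holds 100% of Ridgeback, so Saoirse controls Ridgeback.
No other company's threshold is met.
Saoirse controls 3 companies.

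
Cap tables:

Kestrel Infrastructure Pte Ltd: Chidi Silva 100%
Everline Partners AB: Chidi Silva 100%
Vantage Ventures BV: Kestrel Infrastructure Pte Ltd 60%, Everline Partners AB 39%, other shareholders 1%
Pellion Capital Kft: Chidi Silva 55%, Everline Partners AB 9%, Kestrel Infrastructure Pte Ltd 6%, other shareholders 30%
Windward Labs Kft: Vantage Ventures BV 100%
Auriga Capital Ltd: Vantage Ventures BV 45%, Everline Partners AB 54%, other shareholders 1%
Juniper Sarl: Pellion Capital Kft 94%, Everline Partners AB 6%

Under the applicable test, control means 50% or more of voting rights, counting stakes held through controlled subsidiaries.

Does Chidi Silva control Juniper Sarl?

Chidi holds 100% of Everline, so Chidi controls Everline.
Chidi holds 100% of Kestrel, so Chidi controls Kestrel.
Chidi and Everline and Kestrel together hold 55% + 9% + 6% = 70% of Pellion, so Chidi controls Pellion.
Pellion and Everline together hold 94% + 6% = 100% of Juniper, so Chidi controls Juniper.

Yes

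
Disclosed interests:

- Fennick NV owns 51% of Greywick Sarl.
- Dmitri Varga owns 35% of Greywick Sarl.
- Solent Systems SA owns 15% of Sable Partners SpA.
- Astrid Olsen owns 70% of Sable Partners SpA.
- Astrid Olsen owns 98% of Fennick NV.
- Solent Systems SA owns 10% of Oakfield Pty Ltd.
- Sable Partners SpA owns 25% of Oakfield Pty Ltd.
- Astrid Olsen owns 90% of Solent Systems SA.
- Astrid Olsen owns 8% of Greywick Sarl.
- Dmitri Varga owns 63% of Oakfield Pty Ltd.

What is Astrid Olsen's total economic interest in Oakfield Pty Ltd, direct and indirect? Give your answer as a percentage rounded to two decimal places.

Astrid reaches Oakfield along 3 paths.
Via Sable: 70% × 25% = 17.5%.
Via Solent → Sable: 90% × 15% × 25% = 3.375%.
Via Solent: 90% × 10% = 9%.
Total: 17.5% + 3.375% + 9% = 29.875%.
Rounded: 29.88%.

29.88%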